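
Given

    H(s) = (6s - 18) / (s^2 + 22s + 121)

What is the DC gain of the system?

H(0) = -18/121 ≈ -0.1488

Set s = 0: H(0) = (-18) / (121) = -18/121.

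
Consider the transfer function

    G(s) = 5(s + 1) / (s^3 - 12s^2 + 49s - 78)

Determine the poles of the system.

The poles are the roots of the denominator s^3 - 12s^2 + 49s - 78 = 0.
Trying s = 6: the polynomial evaluates to 0, so (s - 6) is a factor.
Dividing out leaves s^2 - 6s + 13 = 0.
The quadratic formula then gives s = 3 ± 2j.

s = 3 ± 2j, 6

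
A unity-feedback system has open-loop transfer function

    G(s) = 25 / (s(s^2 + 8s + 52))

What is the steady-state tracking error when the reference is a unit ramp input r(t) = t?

G(s) has one pole at the origin.
This is a Type 1 system. Kv = lim_{s→0} s·G(s) = 25/52.
e_ss = 1/Kv = 1/(25/52) = 52/25 ≈ 2.080.

e_ss = 2.080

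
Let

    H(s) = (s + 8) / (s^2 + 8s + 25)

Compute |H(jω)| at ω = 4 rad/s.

|H(j4)| ≈ 0.2691

Substitute s = j4: numerator = 8 + j4, denominator = 9 + j32.
|H(j4)| = |8 + j4| / |9 + j32| = 8.9443 / 33.242 ≈ 0.2691.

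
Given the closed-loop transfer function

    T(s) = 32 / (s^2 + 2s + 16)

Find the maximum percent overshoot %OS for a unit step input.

Comparing s^2 + 2s + 16 to s^2 + 2ζωₙs + ωₙ²: ωₙ = 4 rad/s and ζ = 2/(2·4) = 0.25.
%OS = 100·exp(−πζ/√(1−ζ²)) = 100·exp(−π·0.25/√(1−0.25²)) ≈ 44.4%.

%OS ≈ 44.4%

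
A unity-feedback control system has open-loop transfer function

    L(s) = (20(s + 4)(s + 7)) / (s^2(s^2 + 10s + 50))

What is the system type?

The denominator has 2 factors of s at the origin (free integrators), so this is a Type 2 system.

Type 2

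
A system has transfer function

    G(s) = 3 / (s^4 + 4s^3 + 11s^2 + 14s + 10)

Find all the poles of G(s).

s = -1 + 2j, -1 - 2j, -1 + j, -1 - j

The poles are the roots of the denominator s^4 + 4s^3 + 11s^2 + 14s + 10 = 0.
No real roots exist; factor into two real quadratics: (s^2 + 2s + 5)(s^2 + 2s + 2) = 0.
Each quadratic gives a conjugate pair via the quadratic formula.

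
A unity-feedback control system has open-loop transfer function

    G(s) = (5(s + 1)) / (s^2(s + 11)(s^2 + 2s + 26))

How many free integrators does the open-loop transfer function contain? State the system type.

The denominator has 2 factors of s at the origin (free integrators), so this is a Type 2 system.

Type 2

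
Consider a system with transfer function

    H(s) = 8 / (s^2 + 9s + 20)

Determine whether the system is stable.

The denominator s^2 + 9s + 20 factors as (s + 5)(s + 4), giving poles at s = -5, -4.
Since all poles lie strictly in the left half-plane, the system is stable.

stable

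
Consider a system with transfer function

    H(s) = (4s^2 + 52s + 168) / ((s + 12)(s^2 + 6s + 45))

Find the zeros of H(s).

Set the numerator to zero: 4s^2 + 52s + 168 = 0, i.e. 4·(s^2 + 13s + 42) = 0.
Factoring: (s + 6)(s + 7) = 0.

s = -6, -7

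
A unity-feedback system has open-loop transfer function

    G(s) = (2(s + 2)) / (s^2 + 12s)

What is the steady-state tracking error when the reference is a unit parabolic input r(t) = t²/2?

e_ss = ∞

G(s) has one pole at the origin.
This is a Type 1 system; Ka = lim_{s→0} s^2·G(s) = 0, so the steady-state error for a parabola input is infinite.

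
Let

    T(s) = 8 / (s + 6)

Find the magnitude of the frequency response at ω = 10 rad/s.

Substitute s = j10: numerator = 8, denominator = 6 + j10.
|T(j10)| = |8| / |6 + j10| = 8 / 11.662 ≈ 0.6860.

|T(j10)| ≈ 0.6860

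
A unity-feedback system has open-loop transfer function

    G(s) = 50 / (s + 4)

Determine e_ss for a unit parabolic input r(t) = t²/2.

e_ss = ∞

G(s) has no poles at the origin.
This is a Type 0 system; Ka = lim_{s→0} s^2·G(s) = 0, so the steady-state error for a parabola input is infinite.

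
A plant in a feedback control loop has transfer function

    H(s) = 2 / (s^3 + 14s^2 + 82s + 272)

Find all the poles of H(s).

The poles are the roots of the denominator s^3 + 14s^2 + 82s + 272 = 0.
Trying s = -8: the polynomial evaluates to 0, so (s + 8) is a factor.
Dividing out leaves s^2 + 6s + 34 = 0.
The quadratic formula then gives s = -3 ± 5j.

s = -3 + 5j, -3 - 5j, -8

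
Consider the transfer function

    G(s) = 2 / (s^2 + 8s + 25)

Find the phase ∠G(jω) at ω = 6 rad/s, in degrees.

At s = j6: numerator = 2, denominator = -11 + j48.
∠G = ∠num − ∠den = 0° − (102.91°) = -102.9°.

∠G(j6) ≈ -102.9°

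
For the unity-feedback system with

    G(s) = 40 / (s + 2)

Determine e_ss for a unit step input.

G(s) has no poles at the origin.
This is a Type 0 system. Kp = lim_{s→0} G(s) = 40/2 = 20.
e_ss = 1/(1 + Kp) = 1/(1 + 20) = 1/21 ≈ 0.04762.

e_ss = 0.04762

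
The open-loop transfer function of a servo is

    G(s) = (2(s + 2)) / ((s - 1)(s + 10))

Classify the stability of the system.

The poles can be read from the denominator factors: s = 1, -10.
Since the pole(s) at s = 1 lie in the right half-plane, the system is unstable.

unstable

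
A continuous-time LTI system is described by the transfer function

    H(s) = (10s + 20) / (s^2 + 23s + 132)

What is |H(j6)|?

|H(j6)| ≈ 0.3762

Substitute s = j6: numerator = 20 + j60, denominator = 96 + j138.
|H(j6)| = |20 + j60| / |96 + j138| = 63.246 / 168.11 ≈ 0.3762.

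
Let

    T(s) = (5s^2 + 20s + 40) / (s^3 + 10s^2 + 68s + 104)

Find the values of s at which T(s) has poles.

The poles are the roots of the denominator s^3 + 10s^2 + 68s + 104 = 0.
Trying s = -2: the polynomial evaluates to 0, so (s + 2) is a factor.
Dividing out leaves s^2 + 8s + 52 = 0.
The quadratic formula then gives s = -4 ± 6j.

s = -4 ± 6j, -2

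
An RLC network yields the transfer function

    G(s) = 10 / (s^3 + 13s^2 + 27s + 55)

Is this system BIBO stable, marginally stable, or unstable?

stable

The denominator s^3 + 13s^2 + 27s + 55 factors as (s + 11)(s^2 + 2s + 5), giving poles at s = -11, -1 ± 2j.
Since all poles lie strictly in the left half-plane, the system is stable.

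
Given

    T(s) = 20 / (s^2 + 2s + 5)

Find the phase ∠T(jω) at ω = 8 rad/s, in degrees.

At s = j8: numerator = 20, denominator = -59 + j16.
∠T = ∠num − ∠den = 0° − (164.83°) = -164.8°.

∠T(j8) ≈ -164.8°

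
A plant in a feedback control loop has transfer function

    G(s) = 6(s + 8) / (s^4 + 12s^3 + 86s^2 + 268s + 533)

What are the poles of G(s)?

The poles are the roots of the denominator s^4 + 12s^3 + 86s^2 + 268s + 533 = 0.
No real roots exist; factor into two real quadratics: (s^2 + 8s + 41)(s^2 + 4s + 13) = 0.
Each quadratic gives a conjugate pair via the quadratic formula.

s = -4 ± 5j, -2 ± 3j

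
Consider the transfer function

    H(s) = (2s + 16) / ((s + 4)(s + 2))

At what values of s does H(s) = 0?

Set the numerator to zero: 2s + 16 = 0, i.e. 2·(s + 8) = 0.
So s = -8.

s = -8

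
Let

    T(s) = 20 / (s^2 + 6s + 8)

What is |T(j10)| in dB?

Substitute s = j10: numerator = 20, denominator = -92 + j60.
|T(j10)| = |20| / |-92 + j60| = 20 / 109.84 ≈ 0.1821.
In decibels: 20·log₁₀(0.1821) ≈ -14.8 dB.

|T(j10)|_dB ≈ -14.8 dB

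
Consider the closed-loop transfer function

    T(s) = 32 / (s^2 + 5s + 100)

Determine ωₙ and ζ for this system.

ωₙ = 10 rad/s, ζ = 0.25

Compare the denominator to the standard form s^2 + 2ζωₙs + ωₙ².
ωₙ² = 100, so ωₙ = 10 rad/s.
2ζωₙ = 5, so ζ = 5/(2·10) = 0.25.
With ζ = 0.25 the response is underdamped.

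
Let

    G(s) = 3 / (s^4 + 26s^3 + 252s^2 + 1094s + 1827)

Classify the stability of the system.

The denominator s^4 + 26s^3 + 252s^2 + 1094s + 1827 factors as (s + 9)(s^2 + 10s + 29)(s + 7), giving poles at s = -9, -5 ± 2j, -7.
Since all poles lie strictly in the left half-plane, the system is stable.

stable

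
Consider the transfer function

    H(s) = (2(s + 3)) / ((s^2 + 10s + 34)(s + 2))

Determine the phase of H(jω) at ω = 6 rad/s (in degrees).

At s = j6: numerator = 6 + j12, denominator = -364 + j108.
∠H = ∠num − ∠den = 63.435° − (163.47°) = -100.0°.

∠H(j6) ≈ -100.0°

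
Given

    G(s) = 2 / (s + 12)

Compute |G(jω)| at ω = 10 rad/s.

Substitute s = j10: numerator = 2, denominator = 12 + j10.
|G(j10)| = |2| / |12 + j10| = 2 / 15.620 ≈ 0.1280.

|G(j10)| ≈ 0.1280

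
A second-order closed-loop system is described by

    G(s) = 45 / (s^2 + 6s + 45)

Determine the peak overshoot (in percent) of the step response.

%OS ≈ 20.8%

Comparing s^2 + 6s + 45 to s^2 + 2ζωₙs + ωₙ²: ωₙ = √45 ≈ 6.708 rad/s and ζ = 6/(2·√45) ≈ 0.4472.
%OS = 100·exp(−πζ/√(1−ζ²)) = 100·exp(−π·0.4472/√(1−0.4472²)) ≈ 20.8%.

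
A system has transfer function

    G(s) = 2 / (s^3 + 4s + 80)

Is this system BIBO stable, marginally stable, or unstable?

unstable

The denominator s^3 + 4s + 80 factors as (s^2 - 4s + 20)(s + 4), giving poles at s = 2 ± 4j, -4.
Since the pole(s) at s = 2 + 4j, 2 - 4j lie in the right half-plane, the system is unstable.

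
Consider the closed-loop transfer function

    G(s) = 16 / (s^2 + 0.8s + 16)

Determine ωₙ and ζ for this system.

ωₙ = 4 rad/s, ζ = 0.1

Compare the denominator to the standard form s^2 + 2ζωₙs + ωₙ².
ωₙ² = 16, so ωₙ = 4 rad/s.
2ζωₙ = 0.8, so ζ = 0.8/(2·4) = 0.1.
With ζ = 0.1 the response is underdamped.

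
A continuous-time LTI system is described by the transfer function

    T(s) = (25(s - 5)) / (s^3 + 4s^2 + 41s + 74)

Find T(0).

T(0) = -125/74 ≈ -1.689

Set s = 0: T(0) = (-125) / (74) = -125/74.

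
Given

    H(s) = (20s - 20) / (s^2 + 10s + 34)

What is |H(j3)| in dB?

|H(j3)|_dB ≈ 4.19 dB

Substitute s = j3: numerator = -20 + j60, denominator = 25 + j30.
|H(j3)| = |-20 + j60| / |25 + j30| = 63.246 / 39.051 ≈ 1.620.
In decibels: 20·log₁₀(1.620) ≈ 4.19 dB.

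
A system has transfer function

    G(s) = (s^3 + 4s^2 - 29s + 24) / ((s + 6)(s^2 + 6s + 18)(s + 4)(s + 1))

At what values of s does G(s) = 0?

s = -8, 3, 1

Set the numerator to zero: s^3 + 4s^2 - 29s + 24 = 0.
Factoring: (s + 8)(s - 3)(s - 1) = 0.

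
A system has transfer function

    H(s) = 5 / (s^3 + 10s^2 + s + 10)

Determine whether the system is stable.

The denominator s^3 + 10s^2 + s + 10 factors as (s^2 + 1)(s + 10), giving poles at s = ±j, -10.
Since the simple pole(s) at s = j, -j lie on the jω-axis with none in the right half-plane, the system is marginally stable.

marginally stable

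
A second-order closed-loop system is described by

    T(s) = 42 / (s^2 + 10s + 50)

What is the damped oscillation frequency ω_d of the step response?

Comparing s^2 + 10s + 50 to s^2 + 2ζωₙs + ωₙ²: ωₙ = √50 ≈ 7.071 rad/s and ζ = 10/(2·√50) ≈ 0.7071.
ζωₙ = 10/2 = 5, so ω_d = ωₙ√(1−ζ²) = √(ωₙ² − (ζωₙ)²) = √(50 − 5²) = √25 = 5 rad/s.

ω_d = 5 rad/s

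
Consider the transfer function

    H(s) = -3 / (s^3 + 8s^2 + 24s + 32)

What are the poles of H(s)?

The poles are the roots of the denominator s^3 + 8s^2 + 24s + 32 = 0.
Trying s = -4: the polynomial evaluates to 0, so (s + 4) is a factor.
Dividing out leaves s^2 + 4s + 8 = 0.
The quadratic formula then gives s = -2 ± 2j.

s = -2 + 2j, -2 - 2j, -4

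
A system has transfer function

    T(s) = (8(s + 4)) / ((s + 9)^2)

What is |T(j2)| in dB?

Substitute s = j2: numerator = 32 + j16, denominator = 77 + j36.
|T(j2)| = |32 + j16| / |77 + j36| = 35.777 / 85 ≈ 0.4209.
In decibels: 20·log₁₀(0.4209) ≈ -7.52 dB.

|T(j2)|_dB ≈ -7.52 dB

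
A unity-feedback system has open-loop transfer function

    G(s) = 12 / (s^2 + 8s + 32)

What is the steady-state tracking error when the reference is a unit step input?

G(s) has no poles at the origin.
This is a Type 0 system. Kp = lim_{s→0} G(s) = 12/32 = 3/8.
e_ss = 1/(1 + Kp) = 1/(1 + 3/8) = 8/11 ≈ 0.7273.

e_ss = 0.7273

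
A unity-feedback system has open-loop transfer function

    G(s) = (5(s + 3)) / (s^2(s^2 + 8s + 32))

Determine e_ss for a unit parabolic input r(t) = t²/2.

G(s) has 2 poles at the origin.
This is a Type 2 system. Ka = lim_{s→0} s^2·G(s) = 15/32.
e_ss = 1/Ka = 1/(15/32) = 32/15 ≈ 2.133.

e_ss = 2.133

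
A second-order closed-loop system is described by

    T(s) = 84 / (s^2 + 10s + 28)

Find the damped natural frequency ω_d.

ω_d ≈ 1.732 rad/s

Comparing s^2 + 10s + 28 to s^2 + 2ζωₙs + ωₙ²: ωₙ = √28 ≈ 5.292 rad/s and ζ = 10/(2·√28) ≈ 0.9449.
ζωₙ = 10/2 = 5, so ω_d = ωₙ√(1−ζ²) = √(ωₙ² − (ζωₙ)²) = √(28 − 5²) = √3 ≈ 1.732 rad/s.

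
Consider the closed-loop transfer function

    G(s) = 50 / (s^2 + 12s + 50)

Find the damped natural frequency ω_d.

ω_d ≈ 3.742 rad/s

Comparing s^2 + 12s + 50 to s^2 + 2ζωₙs + ωₙ²: ωₙ = √50 ≈ 7.071 rad/s and ζ = 12/(2·√50) ≈ 0.8485.
ζωₙ = 12/2 = 6, so ω_d = ωₙ√(1−ζ²) = √(ωₙ² − (ζωₙ)²) = √(50 − 6²) = √14 ≈ 3.742 rad/s.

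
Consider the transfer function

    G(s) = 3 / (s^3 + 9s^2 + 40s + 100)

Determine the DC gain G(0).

G(0) = 3/100 ≈ 0.03000

Set s = 0: G(0) = (3) / (100) = 3/100.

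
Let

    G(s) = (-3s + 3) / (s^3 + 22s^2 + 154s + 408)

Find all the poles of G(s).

s = -5 ± 3j, -12

The poles are the roots of the denominator s^3 + 22s^2 + 154s + 408 = 0.
Trying s = -12: the polynomial evaluates to 0, so (s + 12) is a factor.
Dividing out leaves s^2 + 10s + 34 = 0.
The quadratic formula then gives s = -5 ± 3j.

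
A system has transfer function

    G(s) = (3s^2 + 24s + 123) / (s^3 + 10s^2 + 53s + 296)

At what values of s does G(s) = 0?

Set the numerator to zero: 3s^2 + 24s + 123 = 0, i.e. 3·(s^2 + 8s + 41) = 0.
Factoring: (s^2 + 8s + 41) = 0.

s = -4 ± 5j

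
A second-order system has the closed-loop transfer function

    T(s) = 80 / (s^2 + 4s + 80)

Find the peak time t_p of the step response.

t_p ≈ 0.3604 s

Comparing s^2 + 4s + 80 to s^2 + 2ζωₙs + ωₙ²: ωₙ = √80 ≈ 8.944 rad/s and ζ = 4/(2·√80) ≈ 0.2236.
ζωₙ = 4/2 = 2, so ω_d = ωₙ√(1−ζ²) = √(ωₙ² − (ζωₙ)²) = √(80 − 2²) = √76 ≈ 8.718 rad/s.
t_p = π/ω_d = π/8.718 ≈ 0.3604 s.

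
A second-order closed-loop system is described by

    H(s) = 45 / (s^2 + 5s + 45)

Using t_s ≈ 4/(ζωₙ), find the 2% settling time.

t_s ≈ 1.600 s

Comparing s^2 + 5s + 45 to s^2 + 2ζωₙs + ωₙ²: ωₙ = √45 ≈ 6.708 rad/s and ζ = 5/(2·√45) ≈ 0.3727.
ζωₙ = 5/2 = 2.5, so t_s ≈ 4/(ζωₙ) = 4/2.5 = 1.600 s.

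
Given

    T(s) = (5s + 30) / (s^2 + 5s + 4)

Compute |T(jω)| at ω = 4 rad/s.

|T(j4)| ≈ 1.546

Substitute s = j4: numerator = 30 + j20, denominator = -12 + j20.
|T(j4)| = |30 + j20| / |-12 + j20| = 36.056 / 23.324 ≈ 1.546.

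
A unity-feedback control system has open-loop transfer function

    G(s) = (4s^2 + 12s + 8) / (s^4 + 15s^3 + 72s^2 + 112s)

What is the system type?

Type 1

Factor s from the denominator: s^4 + 15s^3 + 72s^2 + 112s = s·(s^3 + 15s^2 + 72s + 112).
There is 1 pole at the origin, so the system is Type 1.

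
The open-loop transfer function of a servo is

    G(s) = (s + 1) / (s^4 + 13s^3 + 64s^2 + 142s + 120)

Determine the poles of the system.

The poles are the roots of the denominator s^4 + 13s^3 + 64s^2 + 142s + 120 = 0.
Trying s = -3: the polynomial evaluates to 0, so (s + 3) is a factor.
Dividing out leaves s^3 + 10s^2 + 34s + 40 = 0.
This factors further as (s^2 + 6s + 10)(s + 4) = 0.

s = -3 + j, -3 - j, -3, -4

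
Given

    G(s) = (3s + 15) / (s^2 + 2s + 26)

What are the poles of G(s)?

s = -1 + 5j, -1 - 5j

The poles are the roots of the denominator s^2 + 2s + 26 = 0.
Using the quadratic formula: s = (-2 ± √(-100))/2 = -1 ± 5j.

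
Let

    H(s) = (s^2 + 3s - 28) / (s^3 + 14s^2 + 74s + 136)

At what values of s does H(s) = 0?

Set the numerator to zero: s^2 + 3s - 28 = 0.
Factoring: (s + 7)(s - 4) = 0.

s = -7, 4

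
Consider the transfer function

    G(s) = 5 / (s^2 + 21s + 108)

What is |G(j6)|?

Substitute s = j6: numerator = 5, denominator = 72 + j126.
|G(j6)| = |5| / |72 + j126| = 5 / 145.12 ≈ 0.03445.

|G(j6)| ≈ 0.03445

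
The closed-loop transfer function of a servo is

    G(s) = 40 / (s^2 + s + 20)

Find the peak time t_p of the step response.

t_p ≈ 0.7069 s

Comparing s^2 + s + 20 to s^2 + 2ζωₙs + ωₙ²: ωₙ = √20 ≈ 4.472 rad/s and ζ = 1/(2·√20) ≈ 0.1118.
ζωₙ = 1/2 = 0.5, so ω_d = ωₙ√(1−ζ²) = √(ωₙ² − (ζωₙ)²) = √(20 − 0.5²) = √19.75 ≈ 4.444 rad/s.
t_p = π/ω_d = π/4.444 ≈ 0.7069 s.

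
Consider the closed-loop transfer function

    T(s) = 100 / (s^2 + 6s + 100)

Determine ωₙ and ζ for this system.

Compare the denominator to the standard form s^2 + 2ζωₙs + ωₙ².
ωₙ² = 100, so ωₙ = 10 rad/s.
2ζωₙ = 6, so ζ = 6/(2·10) = 0.3.

ωₙ = 10 rad/s, ζ = 0.3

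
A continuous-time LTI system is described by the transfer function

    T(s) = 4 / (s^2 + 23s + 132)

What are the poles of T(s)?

The poles are the roots of the denominator s^2 + 23s + 132 = 0.
Factoring: (s + 11)(s + 12) = 0, so s = -11 and s = -12.

s = -11, -12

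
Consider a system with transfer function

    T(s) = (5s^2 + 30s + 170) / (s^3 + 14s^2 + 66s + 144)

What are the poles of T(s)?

The poles are the roots of the denominator s^3 + 14s^2 + 66s + 144 = 0.
Trying s = -8: the polynomial evaluates to 0, so (s + 8) is a factor.
Dividing out leaves s^2 + 6s + 18 = 0.
The quadratic formula then gives s = -3 ± 3j.

s = -3 ± 3j, -8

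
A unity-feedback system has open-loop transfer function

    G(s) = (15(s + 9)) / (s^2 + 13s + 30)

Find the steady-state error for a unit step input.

e_ss = 0.1818

G(s) has no poles at the origin.
This is a Type 0 system. Kp = lim_{s→0} G(s) = 135/30 = 9/2.
e_ss = 1/(1 + Kp) = 1/(1 + 9/2) = 2/11 ≈ 0.1818.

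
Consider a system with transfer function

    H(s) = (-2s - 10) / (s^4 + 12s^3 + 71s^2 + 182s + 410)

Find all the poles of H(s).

The poles are the roots of the denominator s^4 + 12s^3 + 71s^2 + 182s + 410 = 0.
No real roots exist; factor into two real quadratics: (s^2 + 10s + 41)(s^2 + 2s + 10) = 0.
Each quadratic gives a conjugate pair via the quadratic formula.

s = -5 + 4j, -5 - 4j, -1 + 3j, -1 - 3j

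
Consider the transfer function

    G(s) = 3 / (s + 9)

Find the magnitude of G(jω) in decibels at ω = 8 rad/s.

|G(j8)|_dB ≈ -12.1 dB

Substitute s = j8: numerator = 3, denominator = 9 + j8.
|G(j8)| = |3| / |9 + j8| = 3 / 12.042 ≈ 0.2491.
In decibels: 20·log₁₀(0.2491) ≈ -12.1 dB.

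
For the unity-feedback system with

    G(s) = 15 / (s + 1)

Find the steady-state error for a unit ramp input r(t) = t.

e_ss = ∞

G(s) has no poles at the origin.
This is a Type 0 system; Kv = lim_{s→0} s·G(s) = 0, so the steady-state error for a ramp input is infinite.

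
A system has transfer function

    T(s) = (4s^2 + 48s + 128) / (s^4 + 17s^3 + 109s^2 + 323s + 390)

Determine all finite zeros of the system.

Set the numerator to zero: 4s^2 + 48s + 128 = 0, i.e. 4·(s^2 + 12s + 32) = 0.
Factoring: (s + 4)(s + 8) = 0.

s = -4, -8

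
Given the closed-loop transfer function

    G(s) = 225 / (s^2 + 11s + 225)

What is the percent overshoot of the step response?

%OS ≈ 29.0%

Comparing s^2 + 11s + 225 to s^2 + 2ζωₙs + ωₙ²: ωₙ = 15 rad/s and ζ = 11/(2·15) ≈ 0.3667.
%OS = 100·exp(−πζ/√(1−ζ²)) = 100·exp(−π·0.3667/√(1−0.3667²)) ≈ 29.0%.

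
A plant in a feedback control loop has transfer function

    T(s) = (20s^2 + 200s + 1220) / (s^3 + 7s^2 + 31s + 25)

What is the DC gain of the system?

T(0) = 244/5 ≈ 48.80

Set s = 0: T(0) = (1220) / (25) = 244/5.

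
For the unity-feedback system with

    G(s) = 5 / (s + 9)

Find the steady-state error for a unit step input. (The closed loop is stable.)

G(s) has no poles at the origin.
This is a Type 0 system. Kp = lim_{s→0} G(s) = 5/9.
e_ss = 1/(1 + Kp) = 1/(1 + 5/9) = 9/14 ≈ 0.6429.

e_ss = 0.6429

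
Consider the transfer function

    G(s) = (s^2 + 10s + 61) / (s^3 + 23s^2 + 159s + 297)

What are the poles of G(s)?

s = -11, -3, -9

The poles are the roots of the denominator s^3 + 23s^2 + 159s + 297 = 0.
Trying s = -11: the polynomial evaluates to 0, so (s + 11) is a factor.
Dividing out leaves s^2 + 12s + 27 = 0.
Factoring the quadratic: (s + 3)(s + 9) = 0.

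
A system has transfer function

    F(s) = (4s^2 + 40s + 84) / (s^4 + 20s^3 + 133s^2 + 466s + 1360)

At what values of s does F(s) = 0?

Set the numerator to zero: 4s^2 + 40s + 84 = 0, i.e. 4·(s^2 + 10s + 21) = 0.
Factoring: (s + 3)(s + 7) = 0.

s = -3, -7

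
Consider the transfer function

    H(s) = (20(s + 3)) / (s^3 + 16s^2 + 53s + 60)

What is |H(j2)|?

Substitute s = j2: numerator = 60 + j40, denominator = -4 + j98.
|H(j2)| = |60 + j40| / |-4 + j98| = 72.111 / 98.082 ≈ 0.7352.

|H(j2)| ≈ 0.7352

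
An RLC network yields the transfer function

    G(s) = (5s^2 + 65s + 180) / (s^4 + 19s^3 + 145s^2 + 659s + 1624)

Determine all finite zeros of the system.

Set the numerator to zero: 5s^2 + 65s + 180 = 0, i.e. 5·(s^2 + 13s + 36) = 0.
Factoring: (s + 9)(s + 4) = 0.

s = -9, -4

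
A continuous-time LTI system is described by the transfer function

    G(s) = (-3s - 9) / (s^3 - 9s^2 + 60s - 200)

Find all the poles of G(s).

s = 2 + 6j, 2 - 6j, 5

The poles are the roots of the denominator s^3 - 9s^2 + 60s - 200 = 0.
Trying s = 5: the polynomial evaluates to 0, so (s - 5) is a factor.
Dividing out leaves s^2 - 4s + 40 = 0.
The quadratic formula then gives s = 2 ± 6j.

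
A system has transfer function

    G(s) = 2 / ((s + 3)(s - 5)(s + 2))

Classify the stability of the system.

The poles can be read from the denominator factors: s = -3, 5, -2.
Since the pole(s) at s = 5 lie in the right half-plane, the system is unstable.

unstable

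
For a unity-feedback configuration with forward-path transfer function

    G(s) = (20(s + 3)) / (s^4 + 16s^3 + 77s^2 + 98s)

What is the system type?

Type 1

The denominator has 1 factor of s at the origin (free integrator), so this is a Type 1 system.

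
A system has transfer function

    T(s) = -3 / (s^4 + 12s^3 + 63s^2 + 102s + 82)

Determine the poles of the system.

s = -5 ± 4j, -1 ± j

The poles are the roots of the denominator s^4 + 12s^3 + 63s^2 + 102s + 82 = 0.
No real roots exist; factor into two real quadratics: (s^2 + 10s + 41)(s^2 + 2s + 2) = 0.
Each quadratic gives a conjugate pair via the quadratic formula.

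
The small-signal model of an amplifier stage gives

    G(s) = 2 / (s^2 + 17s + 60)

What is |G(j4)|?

|G(j4)| ≈ 0.02469

Substitute s = j4: numerator = 2, denominator = 44 + j68.
|G(j4)| = |2| / |44 + j68| = 2 / 80.994 ≈ 0.02469.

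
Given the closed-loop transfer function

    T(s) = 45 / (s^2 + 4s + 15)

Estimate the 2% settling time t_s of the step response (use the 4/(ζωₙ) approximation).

Comparing s^2 + 4s + 15 to s^2 + 2ζωₙs + ωₙ²: ωₙ = √15 ≈ 3.873 rad/s and ζ = 4/(2·√15) ≈ 0.5164.
ζωₙ = 4/2 = 2, so t_s ≈ 4/(ζωₙ) = 4/2 = 2 s.

t_s ≈ 2 s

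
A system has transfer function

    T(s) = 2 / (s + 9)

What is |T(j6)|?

|T(j6)| ≈ 0.1849

Substitute s = j6: numerator = 2, denominator = 9 + j6.
|T(j6)| = |2| / |9 + j6| = 2 / 10.817 ≈ 0.1849.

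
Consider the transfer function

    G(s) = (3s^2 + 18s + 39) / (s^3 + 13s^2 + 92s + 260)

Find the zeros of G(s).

Set the numerator to zero: 3s^2 + 18s + 39 = 0, i.e. 3·(s^2 + 6s + 13) = 0.
Factoring: (s^2 + 6s + 13) = 0.

s = -3 + 2j, -3 - 2j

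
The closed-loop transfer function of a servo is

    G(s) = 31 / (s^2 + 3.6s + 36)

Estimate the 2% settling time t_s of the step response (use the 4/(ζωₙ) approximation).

Comparing s^2 + 3.6s + 36 to s^2 + 2ζωₙs + ωₙ²: ωₙ = 6 rad/s and ζ = 3.6/(2·6) = 0.3.
ζωₙ = 3.6/2 = 1.8, so t_s ≈ 4/(ζωₙ) = 4/1.8 ≈ 2.222 s.

t_s ≈ 2.222 s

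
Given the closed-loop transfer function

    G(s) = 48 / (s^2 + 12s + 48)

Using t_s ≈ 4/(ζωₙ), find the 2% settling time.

Comparing s^2 + 12s + 48 to s^2 + 2ζωₙs + ωₙ²: ωₙ = √48 ≈ 6.928 rad/s and ζ = 12/(2·√48) ≈ 0.8660.
ζωₙ = 12/2 = 6, so t_s ≈ 4/(ζωₙ) = 4/6 ≈ 0.6667 s.

t_s ≈ 0.6667 s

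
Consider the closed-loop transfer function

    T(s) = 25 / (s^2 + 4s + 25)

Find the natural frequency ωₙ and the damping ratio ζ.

Compare the denominator to the standard form s^2 + 2ζωₙs + ωₙ².
ωₙ² = 25, so ωₙ = 5 rad/s.
2ζωₙ = 4, so ζ = 4/(2·5) = 0.4.
With ζ = 0.4 the response is underdamped.

ωₙ = 5 rad/s, ζ = 0.4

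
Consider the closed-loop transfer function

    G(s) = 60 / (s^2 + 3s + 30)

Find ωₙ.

Compare the denominator to the standard form s^2 + 2ζωₙs + ωₙ².
ωₙ² = 30, so ωₙ = √30 ≈ 5.477 rad/s.

ωₙ ≈ 5.477 rad/s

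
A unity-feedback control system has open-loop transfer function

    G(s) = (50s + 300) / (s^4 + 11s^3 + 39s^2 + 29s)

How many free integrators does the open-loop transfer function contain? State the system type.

Factor s from the denominator: s^4 + 11s^3 + 39s^2 + 29s = s·(s^3 + 11s^2 + 39s + 29).
There is 1 pole at the origin, so the system is Type 1.

Type 1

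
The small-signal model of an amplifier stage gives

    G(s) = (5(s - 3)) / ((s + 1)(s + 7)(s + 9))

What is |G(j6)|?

Substitute s = j6: numerator = -15 + j30, denominator = -549 + j258.
|G(j6)| = |-15 + j30| / |-549 + j258| = 33.541 / 606.60 ≈ 0.05529.

|G(j6)| ≈ 0.05529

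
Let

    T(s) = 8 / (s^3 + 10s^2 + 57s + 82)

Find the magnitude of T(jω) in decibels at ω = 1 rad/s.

|T(j1)|_dB ≈ -21.1 dB

Substitute s = j1: numerator = 8, denominator = 72 + j56.
|T(j1)| = |8| / |72 + j56| = 8 / 91.214 ≈ 0.08771.
In decibels: 20·log₁₀(0.08771) ≈ -21.1 dB.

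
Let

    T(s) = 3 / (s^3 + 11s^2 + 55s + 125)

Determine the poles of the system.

s = -3 + 4j, -3 - 4j, -5

The poles are the roots of the denominator s^3 + 11s^2 + 55s + 125 = 0.
Trying s = -5: the polynomial evaluates to 0, so (s + 5) is a factor.
Dividing out leaves s^2 + 6s + 25 = 0.
The quadratic formula then gives s = -3 ± 4j.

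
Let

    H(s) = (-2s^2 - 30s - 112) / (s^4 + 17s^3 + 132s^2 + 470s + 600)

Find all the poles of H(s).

The poles are the roots of the denominator s^4 + 17s^3 + 132s^2 + 470s + 600 = 0.
Trying s = -3: the polynomial evaluates to 0, so (s + 3) is a factor.
Dividing out leaves s^3 + 14s^2 + 90s + 200 = 0.
This factors further as (s^2 + 10s + 50)(s + 4) = 0.

s = -5 + 5j, -5 - 5j, -3, -4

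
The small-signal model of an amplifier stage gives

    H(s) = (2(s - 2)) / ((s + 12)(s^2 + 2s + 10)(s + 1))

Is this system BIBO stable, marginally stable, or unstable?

stable

The poles can be read from the denominator factors: s = -12, -1 ± 3j, -1.
Since all poles lie strictly in the left half-plane, the system is stable.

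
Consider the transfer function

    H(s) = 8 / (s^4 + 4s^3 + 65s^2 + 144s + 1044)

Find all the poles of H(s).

s = 6j, -6j, -2 + 5j, -2 - 5j

The poles are the roots of the denominator s^4 + 4s^3 + 65s^2 + 144s + 1044 = 0.
No real roots exist; factor into two real quadratics: (s^2 + 36)(s^2 + 4s + 29) = 0.
Each quadratic gives a conjugate pair via the quadratic formula.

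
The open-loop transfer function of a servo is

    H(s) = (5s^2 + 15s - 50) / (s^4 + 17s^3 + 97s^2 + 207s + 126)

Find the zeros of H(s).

Set the numerator to zero: 5s^2 + 15s - 50 = 0, i.e. 5·(s^2 + 3s - 10) = 0.
Factoring: (s - 2)(s + 5) = 0.

s = 2, -5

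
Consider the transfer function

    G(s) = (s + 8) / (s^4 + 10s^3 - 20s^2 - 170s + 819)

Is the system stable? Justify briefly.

The denominator s^4 + 10s^3 - 20s^2 - 170s + 819 factors as (s^2 - 6s + 13)(s + 7)(s + 9), giving poles at s = 3 ± 2j, -7, -9.
Since the pole(s) at s = 3 ± 2j lie in the right half-plane, the system is unstable.

unstable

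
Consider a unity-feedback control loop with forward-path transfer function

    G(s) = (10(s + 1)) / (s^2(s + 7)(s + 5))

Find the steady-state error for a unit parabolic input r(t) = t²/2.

G(s) has 2 poles at the origin.
This is a Type 2 system. Ka = lim_{s→0} s^2·G(s) = 10/35 = 2/7.
e_ss = 1/Ka = 1/(2/7) = 7/2 ≈ 3.500.

e_ss = 3.500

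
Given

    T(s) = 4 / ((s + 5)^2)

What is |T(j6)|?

|T(j6)| ≈ 0.06557

Substitute s = j6: numerator = 4, denominator = -11 + j60.
|T(j6)| = |4| / |-11 + j60| = 4 / 61 ≈ 0.06557.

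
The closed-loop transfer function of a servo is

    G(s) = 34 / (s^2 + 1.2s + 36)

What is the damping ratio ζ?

Compare the denominator to the standard form s^2 + 2ζωₙs + ωₙ².
ωₙ² = 36, so ωₙ = 6 rad/s.
2ζωₙ = 1.2, so ζ = 1.2/(2·6) = 0.1.

ζ = 0.1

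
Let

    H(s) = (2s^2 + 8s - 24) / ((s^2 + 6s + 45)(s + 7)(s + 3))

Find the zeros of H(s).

Set the numerator to zero: 2s^2 + 8s - 24 = 0, i.e. 2·(s^2 + 4s - 12) = 0.
Factoring: (s - 2)(s + 6) = 0.

s = 2, -6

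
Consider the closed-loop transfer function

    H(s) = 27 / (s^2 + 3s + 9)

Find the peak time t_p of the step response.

Comparing s^2 + 3s + 9 to s^2 + 2ζωₙs + ωₙ²: ωₙ = 3 rad/s and ζ = 3/(2·3) = 0.5.
ζωₙ = 3/2 = 1.5, so ω_d = ωₙ√(1−ζ²) = √(ωₙ² − (ζωₙ)²) = √(9 − 1.5²) = √6.75 ≈ 2.598 rad/s.
t_p = π/ω_d = π/2.598 ≈ 1.209 s.

t_p ≈ 1.209 s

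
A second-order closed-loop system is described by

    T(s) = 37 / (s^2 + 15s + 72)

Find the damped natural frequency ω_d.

Comparing s^2 + 15s + 72 to s^2 + 2ζωₙs + ωₙ²: ωₙ = √72 ≈ 8.485 rad/s and ζ = 15/(2·√72) ≈ 0.8839.
ζωₙ = 15/2 = 7.5, so ω_d = ωₙ√(1−ζ²) = √(ωₙ² − (ζωₙ)²) = √(72 − 7.5²) = √15.75 ≈ 3.969 rad/s.

ω_d ≈ 3.969 rad/s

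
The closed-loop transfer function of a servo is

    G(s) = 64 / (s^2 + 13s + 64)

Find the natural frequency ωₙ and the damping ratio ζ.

ωₙ = 8 rad/s, ζ = 0.8125

Compare the denominator to the standard form s^2 + 2ζωₙs + ωₙ².
ωₙ² = 64, so ωₙ = 8 rad/s.
2ζωₙ = 13, so ζ = 13/(2·8) = 0.8125.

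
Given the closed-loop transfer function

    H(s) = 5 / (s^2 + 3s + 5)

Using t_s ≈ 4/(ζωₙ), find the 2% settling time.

Comparing s^2 + 3s + 5 to s^2 + 2ζωₙs + ωₙ²: ωₙ = √5 ≈ 2.236 rad/s and ζ = 3/(2·√5) ≈ 0.6708.
ζωₙ = 3/2 = 1.5, so t_s ≈ 4/(ζωₙ) = 4/1.5 ≈ 2.667 s.

t_s ≈ 2.667 s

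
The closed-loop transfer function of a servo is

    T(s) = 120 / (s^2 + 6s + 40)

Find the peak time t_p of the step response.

t_p ≈ 0.5642 s

Comparing s^2 + 6s + 40 to s^2 + 2ζωₙs + ωₙ²: ωₙ = √40 ≈ 6.325 rad/s and ζ = 6/(2·√40) ≈ 0.4743.
ζωₙ = 6/2 = 3, so ω_d = ωₙ√(1−ζ²) = √(ωₙ² − (ζωₙ)²) = √(40 − 3²) = √31 ≈ 5.568 rad/s.
t_p = π/ω_d = π/5.568 ≈ 0.5642 s.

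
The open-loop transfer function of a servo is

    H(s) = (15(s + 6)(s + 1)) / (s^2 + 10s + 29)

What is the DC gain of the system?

At s = 0 each factor (s + a) contributes a and each (s^2 + bs + c) contributes c.
H(0) = 15·(6) · (1) / ((29)) = 90/29 = 90/29.

H(0) = 90/29 ≈ 3.103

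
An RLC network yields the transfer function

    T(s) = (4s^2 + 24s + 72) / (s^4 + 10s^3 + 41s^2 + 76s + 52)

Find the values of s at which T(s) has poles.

s = -3 ± 2j, -2, -2

The poles are the roots of the denominator s^4 + 10s^3 + 41s^2 + 76s + 52 = 0.
Trying s = -2: the polynomial evaluates to 0, so (s + 2) is a factor.
Dividing out leaves s^3 + 8s^2 + 25s + 26 = 0.
This factors further as (s^2 + 6s + 13)(s + 2) = 0.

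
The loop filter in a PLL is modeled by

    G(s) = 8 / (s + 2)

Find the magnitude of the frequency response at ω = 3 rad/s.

Substitute s = j3: numerator = 8, denominator = 2 + j3.
|G(j3)| = |8| / |2 + j3| = 8 / 3.6056 ≈ 2.219.

|G(j3)| ≈ 2.219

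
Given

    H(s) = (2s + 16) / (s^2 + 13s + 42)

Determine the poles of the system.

The poles are the roots of the denominator s^2 + 13s + 42 = 0.
Factoring: (s + 7)(s + 6) = 0, so s = -7 and s = -6.

s = -7, -6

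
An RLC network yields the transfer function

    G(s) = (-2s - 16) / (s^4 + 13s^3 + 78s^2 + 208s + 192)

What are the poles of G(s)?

The poles are the roots of the denominator s^4 + 13s^3 + 78s^2 + 208s + 192 = 0.
Trying s = -3: the polynomial evaluates to 0, so (s + 3) is a factor.
Dividing out leaves s^3 + 10s^2 + 48s + 64 = 0.
This factors further as (s^2 + 8s + 32)(s + 2) = 0.

s = -4 + 4j, -4 - 4j, -3, -2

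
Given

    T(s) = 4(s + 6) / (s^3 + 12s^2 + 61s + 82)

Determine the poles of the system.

The poles are the roots of the denominator s^3 + 12s^2 + 61s + 82 = 0.
Trying s = -2: the polynomial evaluates to 0, so (s + 2) is a factor.
Dividing out leaves s^2 + 10s + 41 = 0.
The quadratic formula then gives s = -5 ± 4j.

s = -2, -5 ± 4j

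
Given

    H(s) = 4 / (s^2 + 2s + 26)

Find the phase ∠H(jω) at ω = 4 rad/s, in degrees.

∠H(j4) ≈ -38.66°

At s = j4: numerator = 4, denominator = 10 + j8.
∠H = ∠num − ∠den = 0° − (38.660°) = -38.66°.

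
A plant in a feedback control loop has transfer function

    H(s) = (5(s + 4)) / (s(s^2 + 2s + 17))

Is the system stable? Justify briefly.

The poles can be read from the denominator factors: s = 0, -1 ± 4j.
Since the simple pole(s) at s = 0 lie on the jω-axis with none in the right half-plane, the system is marginally stable.

marginally stable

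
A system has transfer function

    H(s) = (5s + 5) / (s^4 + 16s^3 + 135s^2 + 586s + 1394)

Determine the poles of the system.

The poles are the roots of the denominator s^4 + 16s^3 + 135s^2 + 586s + 1394 = 0.
No real roots exist; factor into two real quadratics: (s^2 + 10s + 41)(s^2 + 6s + 34) = 0.
Each quadratic gives a conjugate pair via the quadratic formula.

s = -5 + 4j, -5 - 4j, -3 + 5j, -3 - 5j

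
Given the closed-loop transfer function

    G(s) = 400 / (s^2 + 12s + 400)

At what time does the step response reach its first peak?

Comparing s^2 + 12s + 400 to s^2 + 2ζωₙs + ωₙ²: ωₙ = 20 rad/s and ζ = 12/(2·20) = 0.3.
ζωₙ = 12/2 = 6, so ω_d = ωₙ√(1−ζ²) = √(ωₙ² − (ζωₙ)²) = √(400 − 6²) = √364 ≈ 19.08 rad/s.
t_p = π/ω_d = π/19.08 ≈ 0.1647 s.

t_p ≈ 0.1647 s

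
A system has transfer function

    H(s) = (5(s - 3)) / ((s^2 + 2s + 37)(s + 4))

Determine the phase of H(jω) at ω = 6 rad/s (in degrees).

At s = j6: numerator = -15 + j30, denominator = -68 + j54.
∠H = ∠num − ∠den = 116.57° − (141.55°) = -24.98°.

∠H(j6) ≈ -24.98°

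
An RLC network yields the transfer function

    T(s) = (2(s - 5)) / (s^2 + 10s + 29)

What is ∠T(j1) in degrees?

At s = j1: numerator = -10 + j2, denominator = 28 + j10.
∠T = ∠num − ∠den = 168.69° − (19.654°) = 149.0°.

∠T(j1) ≈ 149.0°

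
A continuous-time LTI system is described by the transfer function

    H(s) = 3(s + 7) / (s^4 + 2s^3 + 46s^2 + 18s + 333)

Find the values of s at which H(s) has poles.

s = -1 + 6j, -1 - 6j, 3j, -3j

The poles are the roots of the denominator s^4 + 2s^3 + 46s^2 + 18s + 333 = 0.
No real roots exist; factor into two real quadratics: (s^2 + 2s + 37)(s^2 + 9) = 0.
Each quadratic gives a conjugate pair via the quadratic formula.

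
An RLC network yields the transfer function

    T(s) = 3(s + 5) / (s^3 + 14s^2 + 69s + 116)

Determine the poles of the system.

The poles are the roots of the denominator s^3 + 14s^2 + 69s + 116 = 0.
Trying s = -4: the polynomial evaluates to 0, so (s + 4) is a factor.
Dividing out leaves s^2 + 10s + 29 = 0.
The quadratic formula then gives s = -5 ± 2j.

s = -5 ± 2j, -4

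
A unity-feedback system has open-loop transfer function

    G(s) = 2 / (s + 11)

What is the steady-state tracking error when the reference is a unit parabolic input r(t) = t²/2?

G(s) has no poles at the origin.
This is a Type 0 system; Ka = lim_{s→0} s^2·G(s) = 0, so the steady-state error for a parabola input is infinite.

e_ss = ∞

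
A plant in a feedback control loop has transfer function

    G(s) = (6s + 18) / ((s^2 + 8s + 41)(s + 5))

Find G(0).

Set s = 0: G(0) = (18) / (205) = 18/205.

G(0) = 18/205 ≈ 0.08780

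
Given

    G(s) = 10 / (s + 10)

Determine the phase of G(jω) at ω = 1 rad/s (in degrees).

∠G(j1) ≈ -5.711°

At s = j1: numerator = 10, denominator = 10 + j1.
∠G = ∠num − ∠den = 0° − (5.7106°) = -5.711°.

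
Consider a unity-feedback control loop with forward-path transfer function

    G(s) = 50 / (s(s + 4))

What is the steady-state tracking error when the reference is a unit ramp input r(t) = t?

G(s) has one pole at the origin.
This is a Type 1 system. Kv = lim_{s→0} s·G(s) = 50/4 = 25/2.
e_ss = 1/Kv = 1/(25/2) = 2/25 ≈ 0.08000.

e_ss = 0.08000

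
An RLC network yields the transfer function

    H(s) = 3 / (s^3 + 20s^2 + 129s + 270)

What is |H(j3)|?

|H(j3)| ≈ 0.008085

Substitute s = j3: numerator = 3, denominator = 90 + j360.
|H(j3)| = |3| / |90 + j360| = 3 / 371.08 ≈ 0.008085.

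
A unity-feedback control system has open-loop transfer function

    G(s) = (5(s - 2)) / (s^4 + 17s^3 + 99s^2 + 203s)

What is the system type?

Type 1

The denominator has 1 factor of s at the origin (free integrator), so this is a Type 1 system.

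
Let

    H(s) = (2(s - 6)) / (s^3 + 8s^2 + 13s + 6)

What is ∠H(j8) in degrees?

At s = j8: numerator = -12 + j16, denominator = -506 - j408.
∠H = ∠num − ∠den = 126.87° − (-141.12°) = 268.0°, which wraps to -92.01°.

∠H(j8) ≈ -92.01°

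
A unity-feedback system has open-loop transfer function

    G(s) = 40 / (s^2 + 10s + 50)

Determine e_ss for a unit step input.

G(s) has no poles at the origin.
This is a Type 0 system. Kp = lim_{s→0} G(s) = 40/50 = 4/5.
e_ss = 1/(1 + Kp) = 1/(1 + 4/5) = 5/9 ≈ 0.5556.

e_ss = 0.5556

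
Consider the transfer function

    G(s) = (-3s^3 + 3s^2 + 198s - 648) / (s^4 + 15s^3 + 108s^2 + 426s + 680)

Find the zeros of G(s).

s = 4, -9, 6

Set the numerator to zero: -3s^3 + 3s^2 + 198s - 648 = 0, i.e. -3·(s^3 - s^2 - 66s + 216) = 0.
Factoring: (s - 4)(s + 9)(s - 6) = 0.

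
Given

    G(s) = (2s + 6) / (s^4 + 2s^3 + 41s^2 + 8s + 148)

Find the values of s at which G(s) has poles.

s = 2j, -2j, -1 + 6j, -1 - 6j

The poles are the roots of the denominator s^4 + 2s^3 + 41s^2 + 8s + 148 = 0.
No real roots exist; factor into two real quadratics: (s^2 + 4)(s^2 + 2s + 37) = 0.
Each quadratic gives a conjugate pair via the quadratic formula.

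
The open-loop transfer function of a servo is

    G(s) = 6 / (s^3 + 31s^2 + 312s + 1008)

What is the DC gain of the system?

G(0) = 1/168 ≈ 0.005952

Set s = 0: G(0) = (6) / (1008) = 1/168.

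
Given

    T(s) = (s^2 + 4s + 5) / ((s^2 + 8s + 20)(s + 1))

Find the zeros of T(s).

Set the numerator to zero: s^2 + 4s + 5 = 0.
Factoring: (s^2 + 4s + 5) = 0.

s = -2 ± j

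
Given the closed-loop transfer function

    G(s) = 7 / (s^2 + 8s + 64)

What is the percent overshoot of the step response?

%OS ≈ 16.3%

Comparing s^2 + 8s + 64 to s^2 + 2ζωₙs + ωₙ²: ωₙ = 8 rad/s and ζ = 8/(2·8) = 0.5.
%OS = 100·exp(−πζ/√(1−ζ²)) = 100·exp(−π·0.5/√(1−0.5²)) ≈ 16.3%.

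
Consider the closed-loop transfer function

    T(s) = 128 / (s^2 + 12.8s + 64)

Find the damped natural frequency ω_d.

Comparing s^2 + 12.8s + 64 to s^2 + 2ζωₙs + ωₙ²: ωₙ = 8 rad/s and ζ = 12.8/(2·8) = 0.8.
ζωₙ = 12.8/2 = 6.4, so ω_d = ωₙ√(1−ζ²) = √(ωₙ² − (ζωₙ)²) = √(64 − 6.4²) = √23.04 = 4.800 rad/s.

ω_d = 4.800 rad/s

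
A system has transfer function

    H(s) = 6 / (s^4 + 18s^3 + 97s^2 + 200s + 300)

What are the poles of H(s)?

The poles are the roots of the denominator s^4 + 18s^3 + 97s^2 + 200s + 300 = 0.
Trying s = -10: the polynomial evaluates to 0, so (s + 10) is a factor.
Dividing out leaves s^3 + 8s^2 + 17s + 30 = 0.
This factors further as (s^2 + 2s + 5)(s + 6) = 0.

s = -1 + 2j, -1 - 2j, -10, -6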